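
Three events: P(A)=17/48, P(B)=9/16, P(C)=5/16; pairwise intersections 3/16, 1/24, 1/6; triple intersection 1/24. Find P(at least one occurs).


P(A∪B∪C) = P(A)+P(B)+P(C) - P(AB)-P(AC)-P(BC) + P(ABC)
= 17/48+9/16+5/16 - 3/16-1/24-1/6 + 1/24
= 7/8

7/8


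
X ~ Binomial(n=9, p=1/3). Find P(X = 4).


P(X=4) = C(9,4) * p^4 * (1-p)^5
= 126 * 1/81 * 32/243
= 448/2187

448/2187


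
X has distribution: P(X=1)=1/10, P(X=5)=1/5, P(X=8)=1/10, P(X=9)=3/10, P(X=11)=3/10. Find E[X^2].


E[X^2] = sum(g(x)*P(x))
= 1*1/10 + 25*1/5 + 64*1/10 + 81*3/10 + 121*3/10
= 721/10

721/10


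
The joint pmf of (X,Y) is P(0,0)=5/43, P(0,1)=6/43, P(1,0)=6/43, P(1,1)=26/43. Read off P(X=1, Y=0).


Read from table: P(X=1, Y=0) = 6/43

6/43


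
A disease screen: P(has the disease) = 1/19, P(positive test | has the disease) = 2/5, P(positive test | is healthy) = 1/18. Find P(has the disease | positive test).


P(A) = P(A|B)P(B) + P(A|B')P(B') = 2/5*1/19 + 1/18*18/19 = 7/95
P(B|A) = P(A|B)P(B)/P(A) = (2/95)/(7/95) = 2/7

2/7


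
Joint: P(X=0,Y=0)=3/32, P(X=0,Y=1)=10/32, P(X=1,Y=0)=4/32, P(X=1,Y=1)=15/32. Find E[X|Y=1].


P(Y=1) = 25/32
E[X|Y=1] = (0*10 + 1*15)/25 = 15/25 = 3/5

3/5


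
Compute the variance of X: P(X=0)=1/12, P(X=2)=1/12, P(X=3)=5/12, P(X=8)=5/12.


E[X] = 19/4, E[X^2] = 123/4
Var(X) = E[X^2] - (E[X])^2 = 123/4 - (19/4)^2 = 131/16

131/16


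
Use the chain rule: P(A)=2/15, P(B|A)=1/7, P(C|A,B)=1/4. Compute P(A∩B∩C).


P(A∩B∩C) = P(A) * P(B|A) * P(C|A∩B)
= 2/15 * 1/7 * 1/4
= 2/105 * 1/4 = 1/210

1/210


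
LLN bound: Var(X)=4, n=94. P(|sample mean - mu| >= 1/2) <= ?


Var(Xbar) = Var(X)/n = 4/94
Chebyshev: P(|Xbar-mu| >= 1/2) <= Var(Xbar)/(1/2)^2 = (2/47)/(1/4) = 8/47

8/47


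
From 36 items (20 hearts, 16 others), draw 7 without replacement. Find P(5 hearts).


P(X=5) = C(20,5)*C(16,2) / C(36,7)
= 15504*120 / 8347680
= 1860480/8347680 = 76/341

76/341


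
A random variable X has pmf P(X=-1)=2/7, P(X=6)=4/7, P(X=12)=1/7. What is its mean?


E[X] = sum(x * P(x))
= -1*2/7 + 6*4/7 + 12*1/7
= 34/7

34/7


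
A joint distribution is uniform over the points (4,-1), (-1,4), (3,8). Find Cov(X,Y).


E[X]=2, E[Y]=11/3, E[XY]=16/3
Cov(X,Y) = E[XY] - E[X]E[Y] = 16/3 - 2*11/3 = -2

-2


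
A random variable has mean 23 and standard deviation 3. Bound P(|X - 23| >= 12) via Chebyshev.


k = 12/3 = 4
Chebyshev: P(|X-mu| >= k*sigma) <= 1/k^2 = 1/4^2 = 1/16

1/16


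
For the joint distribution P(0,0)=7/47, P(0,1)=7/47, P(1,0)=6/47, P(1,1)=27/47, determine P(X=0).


P(X=0) = P(0,0)+P(0,1) = 7/47 + 7/47 = 14/47

14/47


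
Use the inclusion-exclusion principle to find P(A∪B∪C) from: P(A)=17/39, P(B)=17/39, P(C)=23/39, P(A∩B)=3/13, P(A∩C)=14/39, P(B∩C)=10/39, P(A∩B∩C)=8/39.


P(A∪B∪C) = P(A)+P(B)+P(C) - P(AB)-P(AC)-P(BC) + P(ABC)
= 17/39+17/39+23/39 - 3/13-14/39-10/39 + 8/39
= 32/39

32/39


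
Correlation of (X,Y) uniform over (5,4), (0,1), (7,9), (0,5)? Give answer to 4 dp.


Cov(X,Y) = 6.5000, Var(X) = 9.5000, Var(Y) = 8.1875
rho = Cov/(sqrt(VarX)*sqrt(VarY)) = 0.7370

0.7370


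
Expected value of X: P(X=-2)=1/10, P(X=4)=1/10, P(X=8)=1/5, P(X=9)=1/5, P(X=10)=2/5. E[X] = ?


E[X] = sum(x * P(x))
= -2*1/10 + 4*1/10 + 8*1/5 + 9*1/5 + 10*2/5
= 38/5

38/5


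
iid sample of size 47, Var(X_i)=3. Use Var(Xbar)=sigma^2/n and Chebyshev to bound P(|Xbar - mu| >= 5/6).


Var(Xbar) = Var(X)/n = 3/47
Chebyshev: P(|Xbar-mu| >= 5/6) <= Var(Xbar)/(5/6)^2 = (3/47)/(25/36) = 108/1175

108/1175


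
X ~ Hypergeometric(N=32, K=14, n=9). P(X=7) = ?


P(X=7) = C(14,7)*C(18,2) / C(32,9)
= 3432*153 / 28048800
= 525096/28048800 = 1683/89900

1683/89900


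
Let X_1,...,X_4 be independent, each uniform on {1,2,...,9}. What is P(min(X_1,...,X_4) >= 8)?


P(min >= 8) = P(all X_i >= 8) = (P(X_1 >= 8))^4
= (2/9)^4 = 16/6561

16/6561


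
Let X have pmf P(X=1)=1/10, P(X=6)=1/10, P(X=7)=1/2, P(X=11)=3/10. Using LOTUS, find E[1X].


E[1X] = sum(g(x)*P(x))
= 1*1/10 + 6*1/10 + 7*1/2 + 11*3/10
= 15/2

15/2


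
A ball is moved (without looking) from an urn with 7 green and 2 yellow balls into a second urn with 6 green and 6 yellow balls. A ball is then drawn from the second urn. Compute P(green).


P(transfer green) = 7/9; P(transfer yellow) = 2/9
If green transferred: Urn II has 7 green of 13, so P(green|green moved) = 7/13
If yellow transferred: Urn II has 6 green of 13, so P(green|yellow moved) = 6/13
By total probability: P(green) = 7/9*7/13 + 2/9*6/13 = 61/117

61/117


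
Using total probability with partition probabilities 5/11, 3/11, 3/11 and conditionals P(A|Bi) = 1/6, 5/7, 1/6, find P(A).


P(A) = P(A|B1)P(B1) + P(A|B2)P(B2) + P(A|B3)P(B3)
= 1/6*5/11 + 5/7*3/11 + 1/6*3/11
= 5/66 + 15/77 + 1/22 = 73/231

73/231


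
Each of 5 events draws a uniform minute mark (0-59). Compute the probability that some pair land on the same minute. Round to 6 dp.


P(all different) = prod((60-i)/60 for i=0..4) = 0.842826
P(at least one match) = 1 - 0.842826 = 0.157174

0.157174


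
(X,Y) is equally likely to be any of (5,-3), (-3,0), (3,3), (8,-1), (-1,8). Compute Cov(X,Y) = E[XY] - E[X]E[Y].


E[X]=12/5, E[Y]=7/5, E[XY]=-22/5
Cov(X,Y) = E[XY] - E[X]E[Y] = -22/5 - 12/5*7/5 = -194/25

-194/25


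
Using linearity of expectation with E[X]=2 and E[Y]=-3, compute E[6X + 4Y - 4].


E[6X + 4Y - 4] = 6*E[X] + 4*E[Y] - 4
= (6)*(2) + (4)*(-3) + (-4)
= 12 - 12 - 4 = -4

-4


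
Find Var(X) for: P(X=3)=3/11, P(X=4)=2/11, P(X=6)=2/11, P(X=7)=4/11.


E[X] = 57/11, E[X^2] = 327/11
Var(X) = E[X^2] - (E[X])^2 = 327/11 - (57/11)^2 = 348/121

348/121


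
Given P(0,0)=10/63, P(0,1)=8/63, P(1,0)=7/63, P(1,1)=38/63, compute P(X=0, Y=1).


Read from table: P(X=0, Y=1) = 8/63

8/63


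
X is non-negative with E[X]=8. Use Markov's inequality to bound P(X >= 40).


Markov: P(X >= a) <= E[X]/a
P(X >= 40) <= 8/40 = 1/5

1/5


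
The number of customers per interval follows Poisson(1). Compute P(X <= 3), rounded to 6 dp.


P(X<=3) = e^(-1)*1^0/0! + e^(-1)*1^1/1! + e^(-1)*1^2/2! + e^(-1)*1^3/3!
≈ 0.3678794412 + 0.3678794412 + 0.1839397206 + 0.0613132402
= 0.9810118432
≈ 0.981012

0.981012


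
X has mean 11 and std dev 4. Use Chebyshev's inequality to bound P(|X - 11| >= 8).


k = 8/4 = 2
Chebyshev: P(|X-mu| >= k*sigma) <= 1/k^2 = 1/2^2 = 1/4

1/4


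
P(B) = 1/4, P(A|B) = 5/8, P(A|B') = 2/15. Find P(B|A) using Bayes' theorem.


P(A) = P(A|B)P(B) + P(A|B')P(B') = 5/8*1/4 + 2/15*3/4 = 41/160
P(B|A) = P(A|B)P(B)/P(A) = (5/32)/(41/160) = 25/41

25/41


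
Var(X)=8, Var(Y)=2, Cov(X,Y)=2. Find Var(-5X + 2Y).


Var(-5X + 2Y) = (-5)^2*Var(X) + 2^2*Var(Y) + 2*(-5)*2*Cov(X,Y)
= 25*8 + 4*2 - 20*2
= 200 + 8 - 40 = 168

168


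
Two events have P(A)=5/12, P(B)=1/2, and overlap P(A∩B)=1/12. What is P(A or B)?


P(A∪B) = P(A) + P(B) - P(A∩B)
= 5/12 + 1/2 - 1/12 = 5/6

5/6


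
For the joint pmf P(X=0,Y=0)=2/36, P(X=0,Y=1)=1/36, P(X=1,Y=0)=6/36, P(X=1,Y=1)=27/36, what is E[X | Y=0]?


P(Y=0) = 8/36
E[X|Y=0] = (0*2 + 1*6)/8 = 6/8 = 3/4

3/4


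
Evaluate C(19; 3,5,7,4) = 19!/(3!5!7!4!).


19! = 121645100408832000
Denominator: 3!=6 * 5!=120 * 7!=5040 * 4!=24
Coefficient = 121645100408832000 / 87091200 = 1396755360

1396755360


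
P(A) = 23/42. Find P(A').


P(A') = 1 - P(A) = 1 - 23/42 = 19/42

19/42


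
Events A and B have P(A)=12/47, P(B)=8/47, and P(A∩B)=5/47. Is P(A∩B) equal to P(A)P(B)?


P(A)*P(B) = 12/47*8/47 = 96/2209
P(A∩B) = 5/47 != 96/2209, so not independent

No, A and B are not independent


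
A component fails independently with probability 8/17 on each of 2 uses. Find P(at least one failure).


P(at least one) = 1 - P(none)
P(none) = (1 - 8/17)^2 = (9/17)^2 = 81/289
P(at least one) = 1 - 81/289 = 208/289

208/289


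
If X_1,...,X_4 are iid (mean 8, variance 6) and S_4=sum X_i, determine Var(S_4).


By independence, Var(S_n) = n*Var(X_1) = 4*6 = 24

24


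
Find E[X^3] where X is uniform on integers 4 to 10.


E[X^3] = (1/7) * sum(x^3 for x=4..10)
= 2989/7 = 427

427


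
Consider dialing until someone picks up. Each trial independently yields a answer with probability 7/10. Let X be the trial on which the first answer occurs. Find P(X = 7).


P(X=7) = (1-p)^6 * p = (3/10)^6 * 7/10
= 729/1000000 * 7/10 = 5103/10000000

5103/10000000


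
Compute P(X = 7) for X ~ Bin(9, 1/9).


P(X=7) = C(9,7) * p^7 * (1-p)^2
= 36 * 1/4782969 * 64/81
= 256/43046721

256/43046721


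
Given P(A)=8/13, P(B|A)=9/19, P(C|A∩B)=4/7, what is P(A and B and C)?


P(A∩B∩C) = P(A) * P(B|A) * P(C|A∩B)
= 8/13 * 9/19 * 4/7
= 72/247 * 4/7 = 288/1729

288/1729


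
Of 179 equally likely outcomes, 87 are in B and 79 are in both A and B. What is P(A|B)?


P(A|B) = P(A∩B)/P(B) = (79/179)/(87/179) = 79/87

79/87


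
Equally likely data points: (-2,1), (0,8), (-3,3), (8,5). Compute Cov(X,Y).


E[X]=3/4, E[Y]=17/4, E[XY]=29/4
Cov(X,Y) = E[XY] - E[X]E[Y] = 29/4 - 3/4*17/4 = 65/16

65/16


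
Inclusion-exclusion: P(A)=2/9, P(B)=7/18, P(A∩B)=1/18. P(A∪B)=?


P(A∪B) = P(A) + P(B) - P(A∩B)
= 2/9 + 7/18 - 1/18 = 5/9

5/9


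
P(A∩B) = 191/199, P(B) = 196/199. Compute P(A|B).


P(A|B) = P(A∩B)/P(B) = (191/199)/(196/199) = 191/196

191/196


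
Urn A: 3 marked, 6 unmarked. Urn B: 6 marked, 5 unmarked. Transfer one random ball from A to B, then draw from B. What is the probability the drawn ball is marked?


P(transfer marked) = 3/9 = 1/3; P(transfer unmarked) = 2/3
If marked transferred: Urn II has 7 marked of 12, so P(marked|marked moved) = 7/12
If unmarked transferred: Urn II has 6 marked of 12, so P(marked|unmarked moved) = 1/2
By total probability: P(marked) = 1/3*7/12 + 2/3*1/2 = 19/36

19/36


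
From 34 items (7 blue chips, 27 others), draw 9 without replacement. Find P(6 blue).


P(X=6) = C(7,6)*C(27,3) / C(34,9)
= 7*2925 / 52451256
= 20475/52451256 = 525/1344904

525/1344904


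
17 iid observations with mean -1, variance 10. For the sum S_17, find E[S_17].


E[S_n] = n*E[X_1] = 17*-1 = -17

-17


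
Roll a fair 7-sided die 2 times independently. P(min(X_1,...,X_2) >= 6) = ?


P(min >= 6) = P(all X_i >= 6) = (P(X_1 >= 6))^2
= (2/7)^2 = 4/49

4/49


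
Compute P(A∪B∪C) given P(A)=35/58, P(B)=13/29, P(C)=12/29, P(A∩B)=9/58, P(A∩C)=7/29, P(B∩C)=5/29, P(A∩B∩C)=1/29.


P(A∪B∪C) = P(A)+P(B)+P(C) - P(AB)-P(AC)-P(BC) + P(ABC)
= 35/58+13/29+12/29 - 9/58-7/29-5/29 + 1/29
= 27/29

27/29


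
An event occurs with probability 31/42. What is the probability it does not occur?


P(A') = 1 - P(A) = 1 - 31/42 = 11/42

11/42


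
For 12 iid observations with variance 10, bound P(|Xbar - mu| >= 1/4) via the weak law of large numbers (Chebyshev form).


Var(Xbar) = Var(X)/n = 10/12
Chebyshev: P(|Xbar-mu| >= 1/4) <= Var(Xbar)/(1/4)^2 = (5/6)/(1/16) = 40/3
Bound exceeds 1, so trivial bound: 1

1


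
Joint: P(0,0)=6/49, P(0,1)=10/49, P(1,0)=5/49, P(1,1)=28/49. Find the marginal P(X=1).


P(X=1) = P(1,0)+P(1,1) = 5/49 + 28/49 = 33/49

33/49


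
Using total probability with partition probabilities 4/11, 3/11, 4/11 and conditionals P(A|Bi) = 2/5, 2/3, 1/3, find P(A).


P(A) = P(A|B1)P(B1) + P(A|B2)P(B2) + P(A|B3)P(B3)
= 2/5*4/11 + 2/3*3/11 + 1/3*4/11
= 8/55 + 2/11 + 4/33 = 74/165

74/165


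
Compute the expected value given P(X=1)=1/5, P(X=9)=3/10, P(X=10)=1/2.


E[X] = sum(x * P(x))
= 1*1/5 + 9*3/10 + 10*1/2
= 79/10

79/10


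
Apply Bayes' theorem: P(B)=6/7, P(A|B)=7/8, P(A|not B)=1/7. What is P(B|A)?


P(A) = P(A|B)P(B) + P(A|B')P(B') = 7/8*6/7 + 1/7*1/7 = 151/196
P(B|A) = P(A|B)P(B)/P(A) = (3/4)/(151/196) = 147/151

147/151


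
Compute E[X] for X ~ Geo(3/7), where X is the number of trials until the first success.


For geometric (trials until first success), E[X] = 1/p = 1/(3/7) = 7/3

7/3


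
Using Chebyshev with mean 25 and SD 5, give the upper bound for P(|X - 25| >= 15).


k = 15/5 = 3
Chebyshev: P(|X-mu| >= k*sigma) <= 1/k^2 = 1/3^2 = 1/9

1/9


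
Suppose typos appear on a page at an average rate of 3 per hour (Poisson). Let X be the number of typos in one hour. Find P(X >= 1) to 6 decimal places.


P(X>=1) = 1 - P(X<=0) = 1 - (e^(-3)*3^0/0!)
≈ 1 - 0.0497870684 = 0.9502129316
≈ 0.950213

0.950213


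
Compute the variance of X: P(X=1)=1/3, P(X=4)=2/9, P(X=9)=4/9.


E[X] = 47/9, E[X^2] = 359/9
Var(X) = E[X^2] - (E[X])^2 = 359/9 - (47/9)^2 = 1022/81

1022/81


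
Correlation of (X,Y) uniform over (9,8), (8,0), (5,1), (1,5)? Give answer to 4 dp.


Cov(X,Y) = 0.3750, Var(X) = 9.6875, Var(Y) = 10.2500
rho = Cov/(sqrt(VarX)*sqrt(VarY)) = 0.0376

0.0376


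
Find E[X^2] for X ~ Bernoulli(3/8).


For Bernoulli: X in {0,1}
E[X^2] = 0^2*(1-3/8) + 1^2*3/8 = 3/8

3/8


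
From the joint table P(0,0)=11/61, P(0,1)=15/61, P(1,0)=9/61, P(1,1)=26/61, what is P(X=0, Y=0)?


Read from table: P(X=0, Y=0) = 11/61

11/61


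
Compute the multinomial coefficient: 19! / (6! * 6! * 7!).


19! = 121645100408832000
Denominator: 6!=720 * 6!=720 * 7!=5040
Coefficient = 121645100408832000 / 2612736000 = 46558512

46558512


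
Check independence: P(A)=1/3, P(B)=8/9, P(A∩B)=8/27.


P(A)*P(B) = 1/3*8/9 = 8/27
P(A∩B) = 8/27, which equals P(A)P(B), so independent

Yes, A and B are independent


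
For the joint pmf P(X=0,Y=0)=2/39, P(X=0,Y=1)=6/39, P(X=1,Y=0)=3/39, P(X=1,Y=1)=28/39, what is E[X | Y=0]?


P(Y=0) = 5/39
E[X|Y=0] = (0*2 + 1*3)/5 = 3/5

3/5


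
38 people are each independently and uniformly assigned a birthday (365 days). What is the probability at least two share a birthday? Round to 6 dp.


P(all different) = prod((365-i)/365 for i=0..37) = 0.135932
P(at least one match) = 1 - 0.135932 = 0.864068

0.864068


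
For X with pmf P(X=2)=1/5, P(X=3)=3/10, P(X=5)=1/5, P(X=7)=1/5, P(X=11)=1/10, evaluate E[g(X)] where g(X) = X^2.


E[X^2] = sum(g(x)*P(x))
= 4*1/5 + 9*3/10 + 25*1/5 + 49*1/5 + 121*1/10
= 152/5

152/5


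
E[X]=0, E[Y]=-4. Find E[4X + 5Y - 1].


E[4X + 5Y - 1] = 4*E[X] + 5*E[Y] - 1
= (4)*(0) + (5)*(-4) + (-1)
= 0 - 20 - 1 = -21

-21


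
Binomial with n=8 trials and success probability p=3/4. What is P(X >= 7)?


P(X>=7) = P(X=7) + P(X=8)
= 2187/8192 + 6561/65536
= 24057/65536

24057/65536


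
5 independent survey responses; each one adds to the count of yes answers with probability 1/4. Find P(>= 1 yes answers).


P(at least one) = 1 - P(none)
P(none) = (1 - 1/4)^5 = (3/4)^5 = 243/1024
P(at least one) = 1 - 243/1024 = 781/1024

781/1024


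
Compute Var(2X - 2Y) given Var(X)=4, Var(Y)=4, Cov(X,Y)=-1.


Var(2X - 2Y) = 2^2*Var(X) + (-2)^2*Var(Y) + 2*2*(-2)*Cov(X,Y)
= 4*4 + 4*4 - 8*(-1)
= 16 + 16 + 8 = 40

40


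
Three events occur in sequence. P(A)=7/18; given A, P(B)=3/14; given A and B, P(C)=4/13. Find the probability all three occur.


P(A∩B∩C) = P(A) * P(B|A) * P(C|A∩B)
= 7/18 * 3/14 * 4/13
= 1/12 * 4/13 = 1/39

1/39


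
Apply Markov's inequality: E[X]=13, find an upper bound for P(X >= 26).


Markov: P(X >= a) <= E[X]/a
P(X >= 26) <= 13/26 = 1/2

1/2


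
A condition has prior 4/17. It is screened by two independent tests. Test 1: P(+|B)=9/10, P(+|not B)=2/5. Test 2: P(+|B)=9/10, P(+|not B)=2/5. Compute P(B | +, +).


After test 1: P(+) = 9/10*4/17 + 2/5*13/17 = 44/85
P(B|+) = (18/85)/(44/85) = 9/22
After test 2 (use post1 as new prior): P(+) = 9/10*9/22 + 2/5*13/22 = 133/220
P(B|+,+) = (81/220)/(133/220) = 81/133

81/133


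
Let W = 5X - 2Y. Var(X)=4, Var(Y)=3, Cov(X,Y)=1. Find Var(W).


Var(5X - 2Y) = 5^2*Var(X) + (-2)^2*Var(Y) + 2*5*(-2)*Cov(X,Y)
= 25*4 + 4*3 - 20*1
= 100 + 12 - 20 = 92

92


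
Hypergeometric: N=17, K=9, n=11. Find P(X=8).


P(X=8) = C(9,8)*C(8,3) / C(17,11)
= 9*56 / 12376
= 504/12376 = 9/221

9/221


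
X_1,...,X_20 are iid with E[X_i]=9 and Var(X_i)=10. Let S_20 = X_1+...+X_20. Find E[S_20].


E[S_n] = n*E[X_1] = 20*9 = 180

180


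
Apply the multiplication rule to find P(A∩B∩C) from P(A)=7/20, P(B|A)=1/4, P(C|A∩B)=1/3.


P(A∩B∩C) = P(A) * P(B|A) * P(C|A∩B)
= 7/20 * 1/4 * 1/3
= 7/80 * 1/3 = 7/240

7/240


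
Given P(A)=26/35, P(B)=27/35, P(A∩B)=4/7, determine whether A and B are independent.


P(A)*P(B) = 26/35*27/35 = 702/1225
P(A∩B) = 4/7 != 702/1225, so not independent

No, A and B are not independent


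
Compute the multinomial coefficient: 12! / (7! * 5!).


12! = 479001600
Denominator: 7!=5040 * 5!=120
Coefficient = 479001600 / 604800 = 792

792


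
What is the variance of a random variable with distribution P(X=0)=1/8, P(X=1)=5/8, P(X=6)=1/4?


E[X] = 17/8, E[X^2] = 77/8
Var(X) = E[X^2] - (E[X])^2 = 77/8 - (17/8)^2 = 327/64

327/64


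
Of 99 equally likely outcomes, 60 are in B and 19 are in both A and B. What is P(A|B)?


P(A|B) = P(A∩B)/P(B) = (19/99)/(60/99) = 19/60

19/60


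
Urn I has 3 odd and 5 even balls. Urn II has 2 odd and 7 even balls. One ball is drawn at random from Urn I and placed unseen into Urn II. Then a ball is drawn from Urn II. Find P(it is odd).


P(transfer odd) = 3/8; P(transfer even) = 5/8
If odd transferred: Urn II has 3 odd of 10, so P(odd|odd moved) = 3/10
If even transferred: Urn II has 2 odd of 10, so P(odd|even moved) = 1/5
By total probability: P(odd) = 3/8*3/10 + 5/8*1/5 = 19/80

19/80


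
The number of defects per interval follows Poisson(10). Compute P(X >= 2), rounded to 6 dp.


P(X>=2) = 1 - P(X<=1) = 1 - (e^(-10)*10^0/0! + e^(-10)*10^1/1!)
≈ 1 - (0.0000453999 + 0.0004539993)
= 1 - 0.0004993992 = 0.9995006008
≈ 0.999501

0.999501


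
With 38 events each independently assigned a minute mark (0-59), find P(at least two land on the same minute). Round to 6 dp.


P(all different) = prod((60-i)/60 for i=0..37) = 0.000000
P(at least one match) = 1 - 0.000000 = 1.000000

1.000000


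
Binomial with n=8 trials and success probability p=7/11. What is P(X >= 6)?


P(X>=6) = P(X=6) + P(X=7) + P(X=8)
= 52706752/214358881 + 26353376/214358881 + 5764801/214358881
= 84824929/214358881

84824929/214358881


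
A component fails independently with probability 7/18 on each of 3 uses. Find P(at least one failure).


P(at least one) = 1 - P(none)
P(none) = (1 - 7/18)^3 = (11/18)^3 = 1331/5832
P(at least one) = 1 - 1331/5832 = 4501/5832

4501/5832


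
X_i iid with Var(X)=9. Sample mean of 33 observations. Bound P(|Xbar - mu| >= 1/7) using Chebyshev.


Var(Xbar) = Var(X)/n = 9/33
Chebyshev: P(|Xbar-mu| >= 1/7) <= Var(Xbar)/(1/7)^2 = (3/11)/(1/49) = 147/11
Bound exceeds 1, so trivial bound: 1

1


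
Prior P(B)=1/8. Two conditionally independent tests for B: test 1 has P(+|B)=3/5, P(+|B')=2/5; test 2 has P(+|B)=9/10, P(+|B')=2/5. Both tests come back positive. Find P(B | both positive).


After test 1: P(+) = 3/5*1/8 + 2/5*7/8 = 17/40
P(B|+) = (3/40)/(17/40) = 3/17
After test 2 (use post1 as new prior): P(+) = 9/10*3/17 + 2/5*14/17 = 83/170
P(B|+,+) = (27/170)/(83/170) = 27/83

27/83


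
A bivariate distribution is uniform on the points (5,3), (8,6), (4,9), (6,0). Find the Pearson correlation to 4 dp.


Cov(X,Y) = -1.1250, Var(X) = 2.1875, Var(Y) = 11.2500
rho = Cov/(sqrt(VarX)*sqrt(VarY)) = -0.2268

-0.2268


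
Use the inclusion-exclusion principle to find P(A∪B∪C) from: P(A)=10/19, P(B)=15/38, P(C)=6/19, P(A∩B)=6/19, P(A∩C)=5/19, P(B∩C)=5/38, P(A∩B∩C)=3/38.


P(A∪B∪C) = P(A)+P(B)+P(C) - P(AB)-P(AC)-P(BC) + P(ABC)
= 10/19+15/38+6/19 - 6/19-5/19-5/38 + 3/38
= 23/38

23/38


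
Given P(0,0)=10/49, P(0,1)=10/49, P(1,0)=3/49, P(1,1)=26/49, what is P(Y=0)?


P(Y=0) = P(0,0)+P(1,0) = 10/49 + 3/49 = 13/49

13/49


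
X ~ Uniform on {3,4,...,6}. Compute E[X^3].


E[X^3] = (1/4) * sum(x^3 for x=3..6)
= 432/4 = 108

108


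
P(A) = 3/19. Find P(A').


P(A') = 1 - P(A) = 1 - 3/19 = 16/19

16/19


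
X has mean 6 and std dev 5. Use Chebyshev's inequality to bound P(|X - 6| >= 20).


k = 20/5 = 4
Chebyshev: P(|X-mu| >= k*sigma) <= 1/k^2 = 1/4^2 = 1/16

1/16


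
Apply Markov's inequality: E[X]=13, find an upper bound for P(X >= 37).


Markov: P(X >= a) <= E[X]/a
P(X >= 37) <= 13/37

13/37


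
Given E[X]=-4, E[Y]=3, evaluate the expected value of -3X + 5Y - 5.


E[-3X + 5Y - 5] = -3*E[X] + 5*E[Y] - 5
= (-3)*(-4) + (5)*(3) + (-5)
= 12 + 15 - 5 = 22

22


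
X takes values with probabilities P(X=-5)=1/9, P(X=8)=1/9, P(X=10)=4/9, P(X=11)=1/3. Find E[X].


E[X] = sum(x * P(x))
= -5*1/9 + 8*1/9 + 10*4/9 + 11*1/3
= 76/9

76/9


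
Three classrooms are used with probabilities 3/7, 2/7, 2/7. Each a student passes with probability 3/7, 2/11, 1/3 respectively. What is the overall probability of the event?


P(A) = P(A|B1)P(B1) + P(A|B2)P(B2) + P(A|B3)P(B3)
= 3/7*3/7 + 2/11*2/7 + 1/3*2/7
= 9/49 + 4/77 + 2/21 = 535/1617

535/1617


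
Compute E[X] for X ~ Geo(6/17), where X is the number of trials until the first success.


For geometric (trials until first success), E[X] = 1/p = 1/(6/17) = 17/6

17/6


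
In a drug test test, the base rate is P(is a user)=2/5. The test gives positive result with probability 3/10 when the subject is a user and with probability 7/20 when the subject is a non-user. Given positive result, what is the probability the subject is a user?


P(A) = P(A|B)P(B) + P(A|B')P(B') = 3/10*2/5 + 7/20*3/5 = 33/100
P(B|A) = P(A|B)P(B)/P(A) = (3/25)/(33/100) = 4/11

4/11


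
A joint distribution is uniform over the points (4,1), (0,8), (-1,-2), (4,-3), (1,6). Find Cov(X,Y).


E[X]=8/5, E[Y]=2, E[XY]=0
Cov(X,Y) = E[XY] - E[X]E[Y] = 0 - 8/5*2 = -16/5

-16/5


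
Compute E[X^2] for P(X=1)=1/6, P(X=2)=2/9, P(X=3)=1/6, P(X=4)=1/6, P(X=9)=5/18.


E[X^2] = sum(g(x)*P(x))
= 1*1/6 + 4*2/9 + 9*1/6 + 16*1/6 + 81*5/18
= 499/18

499/18


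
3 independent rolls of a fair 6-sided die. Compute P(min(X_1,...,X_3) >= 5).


P(min >= 5) = P(all X_i >= 5) = (P(X_1 >= 5))^3
= (2/6)^3 = (1/3)^3 = 1/27

1/27


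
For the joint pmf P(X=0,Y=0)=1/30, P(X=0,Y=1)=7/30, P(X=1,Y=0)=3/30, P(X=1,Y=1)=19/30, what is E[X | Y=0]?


P(Y=0) = 4/30
E[X|Y=0] = (0*1 + 1*3)/4 = 3/4

3/4


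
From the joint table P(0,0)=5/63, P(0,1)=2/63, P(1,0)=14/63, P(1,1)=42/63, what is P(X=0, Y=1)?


Read from table: P(X=0, Y=1) = 2/63

2/63


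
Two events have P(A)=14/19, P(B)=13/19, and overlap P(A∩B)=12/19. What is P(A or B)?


P(A∪B) = P(A) + P(B) - P(A∩B)
= 14/19 + 13/19 - 12/19 = 15/19

15/19


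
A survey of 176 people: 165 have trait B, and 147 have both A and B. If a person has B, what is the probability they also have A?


P(A|B) = P(A∩B)/P(B) = (147/176)/(165/176) = 147/165 = 49/55

49/55


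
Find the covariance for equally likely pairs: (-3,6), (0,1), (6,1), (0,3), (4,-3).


E[X]=7/5, E[Y]=8/5, E[XY]=-24/5
Cov(X,Y) = E[XY] - E[X]E[Y] = -24/5 - 7/5*8/5 = -176/25

-176/25


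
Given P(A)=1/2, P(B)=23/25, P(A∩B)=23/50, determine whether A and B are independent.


P(A)*P(B) = 1/2*23/25 = 23/50
P(A∩B) = 23/50, which equals P(A)P(B), so independent

Yes, A and B are independent


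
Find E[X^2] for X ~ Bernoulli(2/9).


For Bernoulli: X in {0,1}
E[X^2] = 0^2*(1-2/9) + 1^2*2/9 = 2/9

2/9


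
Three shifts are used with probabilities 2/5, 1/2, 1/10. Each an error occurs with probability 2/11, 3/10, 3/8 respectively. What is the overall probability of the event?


P(A) = P(A|B1)P(B1) + P(A|B2)P(B2) + P(A|B3)P(B3)
= 2/11*2/5 + 3/10*1/2 + 3/8*1/10
= 4/55 + 3/20 + 3/80 = 229/880

229/880


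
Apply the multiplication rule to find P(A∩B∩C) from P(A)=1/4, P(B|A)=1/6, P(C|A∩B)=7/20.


P(A∩B∩C) = P(A) * P(B|A) * P(C|A∩B)
= 1/4 * 1/6 * 7/20
= 1/24 * 7/20 = 7/480

7/480


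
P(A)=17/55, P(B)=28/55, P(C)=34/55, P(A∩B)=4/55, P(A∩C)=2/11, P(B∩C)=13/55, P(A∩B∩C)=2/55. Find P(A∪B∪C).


P(A∪B∪C) = P(A)+P(B)+P(C) - P(AB)-P(AC)-P(BC) + P(ABC)
= 17/55+28/55+34/55 - 4/55-2/11-13/55 + 2/55
= 54/55

54/55


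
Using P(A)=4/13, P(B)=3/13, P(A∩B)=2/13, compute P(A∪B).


P(A∪B) = P(A) + P(B) - P(A∩B)
= 4/13 + 3/13 - 2/13 = 5/13

5/13


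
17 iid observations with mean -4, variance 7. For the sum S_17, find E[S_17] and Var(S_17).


E[S_n] = n*mu = 17*-4 = -68
Var(S_n) = n*sigma^2 = 17*7 = 119

E[S_17]=-68, Var(S_17)=119


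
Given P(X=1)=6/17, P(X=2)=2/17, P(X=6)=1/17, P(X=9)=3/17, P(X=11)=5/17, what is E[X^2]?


E[X^2] = sum(g(x)*P(x))
= 1*6/17 + 4*2/17 + 36*1/17 + 81*3/17 + 121*5/17
= 898/17

898/17


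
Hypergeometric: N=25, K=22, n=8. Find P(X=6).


P(X=6) = C(22,6)*C(3,2) / C(25,8)
= 74613*3 / 1081575
= 223839/1081575 = 119/575

119/575


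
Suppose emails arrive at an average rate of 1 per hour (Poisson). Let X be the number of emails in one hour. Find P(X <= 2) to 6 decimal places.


P(X<=2) = e^(-1)*1^0/0! + e^(-1)*1^1/1! + e^(-1)*1^2/2!
≈ 0.3678794412 + 0.3678794412 + 0.1839397206
= 0.9196986030
≈ 0.919699

0.919699


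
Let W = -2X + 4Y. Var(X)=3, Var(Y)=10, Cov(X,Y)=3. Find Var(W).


Var(-2X + 4Y) = (-2)^2*Var(X) + 4^2*Var(Y) + 2*(-2)*4*Cov(X,Y)
= 4*3 + 16*10 - 16*3
= 12 + 160 - 48 = 124

124


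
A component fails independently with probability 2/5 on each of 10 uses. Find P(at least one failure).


P(at least one) = 1 - P(none)
P(none) = (1 - 2/5)^10 = (3/5)^10 = 59049/9765625
P(at least one) = 1 - 59049/9765625 = 9706576/9765625

9706576/9765625


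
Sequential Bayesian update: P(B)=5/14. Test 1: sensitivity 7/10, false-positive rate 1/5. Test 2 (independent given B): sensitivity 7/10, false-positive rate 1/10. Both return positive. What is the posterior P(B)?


After test 1: P(+) = 7/10*5/14 + 1/5*9/14 = 53/140
P(B|+) = (1/4)/(53/140) = 35/53
After test 2 (use post1 as new prior): P(+) = 7/10*35/53 + 1/10*18/53 = 263/530
P(B|+,+) = (49/106)/(263/530) = 245/263

245/263


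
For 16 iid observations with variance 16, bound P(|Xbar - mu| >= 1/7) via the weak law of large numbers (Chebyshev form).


Var(Xbar) = Var(X)/n = 16/16
Chebyshev: P(|Xbar-mu| >= 1/7) <= Var(Xbar)/(1/7)^2 = 1/(1/49) = 49
Bound exceeds 1, so trivial bound: 1

1


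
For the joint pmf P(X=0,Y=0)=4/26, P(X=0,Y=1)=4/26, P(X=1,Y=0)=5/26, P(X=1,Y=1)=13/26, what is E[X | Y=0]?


P(Y=0) = 9/26
E[X|Y=0] = (0*4 + 1*5)/9 = 5/9

5/9


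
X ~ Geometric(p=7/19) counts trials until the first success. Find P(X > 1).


P(X > 1) = P(first 1 trials all fail) = (1-p)^1 = (12/19)^1 = 12/19

12/19


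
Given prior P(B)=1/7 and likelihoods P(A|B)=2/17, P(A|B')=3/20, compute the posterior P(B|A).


P(A) = P(A|B)P(B) + P(A|B')P(B') = 2/17*1/7 + 3/20*6/7 = 173/1190
P(B|A) = P(A|B)P(B)/P(A) = (2/119)/(173/1190) = 20/173

20/173


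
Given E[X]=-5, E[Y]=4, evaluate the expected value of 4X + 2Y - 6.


E[4X + 2Y - 6] = 4*E[X] + 2*E[Y] - 6
= (4)*(-5) + (2)*(4) + (-6)
= -20 + 8 - 6 = -18

-18


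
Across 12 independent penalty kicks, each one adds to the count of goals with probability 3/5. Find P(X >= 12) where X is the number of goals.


P(X>=12) = P(X=12)
= 531441/244140625
= 531441/244140625

531441/244140625


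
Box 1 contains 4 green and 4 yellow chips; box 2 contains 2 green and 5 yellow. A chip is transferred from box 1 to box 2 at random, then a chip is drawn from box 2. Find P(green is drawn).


P(transfer green) = 4/8 = 1/2; P(transfer yellow) = 1/2
If green transferred: Urn II has 3 green of 8, so P(green|green moved) = 3/8
If yellow transferred: Urn II has 2 green of 8, so P(green|yellow moved) = 1/4
By total probability: P(green) = 1/2*3/8 + 1/2*1/4 = 5/16

5/16


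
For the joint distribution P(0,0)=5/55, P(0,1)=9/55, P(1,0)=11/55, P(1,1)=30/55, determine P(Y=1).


P(Y=1) = P(0,1)+P(1,1) = 9/55 + 30/55 = 39/55

39/55


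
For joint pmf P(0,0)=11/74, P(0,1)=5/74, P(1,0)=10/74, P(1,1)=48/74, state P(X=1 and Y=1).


Read from table: P(X=1, Y=1) = 48/74 = 24/37

24/37


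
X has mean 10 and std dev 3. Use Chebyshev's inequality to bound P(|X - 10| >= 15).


k = 15/3 = 5
Chebyshev: P(|X-mu| >= k*sigma) <= 1/k^2 = 1/5^2 = 1/25

1/25


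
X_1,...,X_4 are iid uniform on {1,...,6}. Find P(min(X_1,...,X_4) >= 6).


P(min >= 6) = P(all X_i >= 6) = (P(X_1 >= 6))^4
= (1/6)^4 = 1/1296

1/1296


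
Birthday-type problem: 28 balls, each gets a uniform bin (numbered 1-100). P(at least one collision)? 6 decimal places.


P(all different) = prod((100-i)/100 for i=0..27) = 0.015241
P(at least one match) = 1 - 0.015241 = 0.984759

0.984759


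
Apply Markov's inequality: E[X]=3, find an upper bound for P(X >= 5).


Markov: P(X >= a) <= E[X]/a
P(X >= 5) <= 3/5

3/5


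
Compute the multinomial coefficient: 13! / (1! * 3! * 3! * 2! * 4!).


13! = 6227020800
Denominator: 1!=1 * 3!=6 * 3!=6 * 2!=2 * 4!=24
Coefficient = 6227020800 / 1728 = 3603600

3603600


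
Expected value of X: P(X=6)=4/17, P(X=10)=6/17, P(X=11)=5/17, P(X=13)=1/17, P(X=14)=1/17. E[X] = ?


E[X] = sum(x * P(x))
= 6*4/17 + 10*6/17 + 11*5/17 + 13*1/17 + 14*1/17
= 166/17

166/17


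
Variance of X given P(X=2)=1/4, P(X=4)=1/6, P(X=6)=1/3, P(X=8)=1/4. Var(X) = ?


E[X] = 31/6, E[X^2] = 95/3
Var(X) = E[X^2] - (E[X])^2 = 95/3 - (31/6)^2 = 179/36

179/36


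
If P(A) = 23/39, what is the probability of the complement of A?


P(A') = 1 - P(A) = 1 - 23/39 = 16/39

16/39


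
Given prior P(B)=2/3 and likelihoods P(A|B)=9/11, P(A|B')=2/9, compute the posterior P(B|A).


P(A) = P(A|B)P(B) + P(A|B')P(B') = 9/11*2/3 + 2/9*1/3 = 184/297
P(B|A) = P(A|B)P(B)/P(A) = (6/11)/(184/297) = 81/92

81/92


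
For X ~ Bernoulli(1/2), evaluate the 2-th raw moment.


For Bernoulli: X in {0,1}
E[X^2] = 0^2*(1-1/2) + 1^2*1/2 = 1/2

1/2


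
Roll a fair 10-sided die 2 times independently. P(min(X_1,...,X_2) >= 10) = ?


P(min >= 10) = P(all X_i >= 10) = (P(X_1 >= 10))^2
= (1/10)^2 = 1/100

1/100


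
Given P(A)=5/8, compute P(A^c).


P(A') = 1 - P(A) = 1 - 5/8 = 3/8

3/8


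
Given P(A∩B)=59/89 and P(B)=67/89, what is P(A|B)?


P(A|B) = P(A∩B)/P(B) = (118/178)/(134/178) = 118/134 = 59/67

59/67


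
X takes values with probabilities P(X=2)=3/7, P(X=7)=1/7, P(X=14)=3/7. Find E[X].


E[X] = sum(x * P(x))
= 2*3/7 + 7*1/7 + 14*3/7
= 55/7

55/7


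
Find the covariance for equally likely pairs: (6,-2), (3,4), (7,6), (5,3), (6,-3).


E[X]=27/5, E[Y]=8/5, E[XY]=39/5
Cov(X,Y) = E[XY] - E[X]E[Y] = 39/5 - 27/5*8/5 = -21/25

-21/25


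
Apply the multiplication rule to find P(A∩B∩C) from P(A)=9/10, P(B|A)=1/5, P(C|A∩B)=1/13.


P(A∩B∩C) = P(A) * P(B|A) * P(C|A∩B)
= 9/10 * 1/5 * 1/13
= 9/50 * 1/13 = 9/650

9/650


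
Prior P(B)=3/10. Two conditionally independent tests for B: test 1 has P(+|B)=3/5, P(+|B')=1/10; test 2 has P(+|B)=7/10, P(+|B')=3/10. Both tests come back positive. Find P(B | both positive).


After test 1: P(+) = 3/5*3/10 + 1/10*7/10 = 1/4
P(B|+) = (9/50)/(1/4) = 18/25
After test 2 (use post1 as new prior): P(+) = 7/10*18/25 + 3/10*7/25 = 147/250
P(B|+,+) = (63/125)/(147/250) = 6/7

6/7


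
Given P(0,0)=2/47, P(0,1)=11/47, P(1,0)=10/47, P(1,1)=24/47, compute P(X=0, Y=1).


Read from table: P(X=0, Y=1) = 11/47

11/47


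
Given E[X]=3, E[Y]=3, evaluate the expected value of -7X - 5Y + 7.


E[-7X - 5Y + 7] = -7*E[X] - 5*E[Y] + 7
= (-7)*(3) + (-5)*(3) + (7)
= -21 - 15 + 7 = -29

-29


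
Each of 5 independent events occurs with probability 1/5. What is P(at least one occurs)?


P(at least one) = 1 - P(none)
P(none) = (1 - 1/5)^5 = (4/5)^5 = 1024/3125
P(at least one) = 1 - 1024/3125 = 2101/3125

2101/3125


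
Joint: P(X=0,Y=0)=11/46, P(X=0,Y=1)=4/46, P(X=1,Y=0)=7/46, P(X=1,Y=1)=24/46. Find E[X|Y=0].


P(Y=0) = 18/46
E[X|Y=0] = (0*11 + 1*7)/18 = 7/18

7/18


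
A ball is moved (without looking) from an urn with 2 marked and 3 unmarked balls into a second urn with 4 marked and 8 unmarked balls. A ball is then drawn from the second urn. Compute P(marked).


P(transfer marked) = 2/5; P(transfer unmarked) = 3/5
If marked transferred: Urn II has 5 marked of 13, so P(marked|marked moved) = 5/13
If unmarked transferred: Urn II has 4 marked of 13, so P(marked|unmarked moved) = 4/13
By total probability: P(marked) = 2/5*5/13 + 3/5*4/13 = 22/65

22/65


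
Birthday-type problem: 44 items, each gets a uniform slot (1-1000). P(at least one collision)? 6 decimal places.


P(all different) = prod((1000-i)/1000 for i=0..43) = 0.382884
P(at least one match) = 1 - 0.382884 = 0.617116

0.617116


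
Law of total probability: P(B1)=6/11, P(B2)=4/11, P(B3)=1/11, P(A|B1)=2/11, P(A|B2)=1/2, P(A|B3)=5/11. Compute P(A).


P(A) = P(A|B1)P(B1) + P(A|B2)P(B2) + P(A|B3)P(B3)
= 2/11*6/11 + 1/2*4/11 + 5/11*1/11
= 12/121 + 2/11 + 5/121 = 39/121

39/121


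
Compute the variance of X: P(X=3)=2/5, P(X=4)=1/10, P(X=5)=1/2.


E[X] = 41/10, E[X^2] = 177/10
Var(X) = E[X^2] - (E[X])^2 = 177/10 - (41/10)^2 = 89/100

89/100


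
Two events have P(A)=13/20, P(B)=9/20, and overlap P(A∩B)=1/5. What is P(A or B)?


P(A∪B) = P(A) + P(B) - P(A∩B)
= 13/20 + 9/20 - 1/5 = 9/10

9/10


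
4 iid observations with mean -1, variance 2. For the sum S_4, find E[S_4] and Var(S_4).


E[S_n] = n*mu = 4*-1 = -4
Var(S_n) = n*sigma^2 = 4*2 = 8

E[S_4]=-4, Var(S_4)=8


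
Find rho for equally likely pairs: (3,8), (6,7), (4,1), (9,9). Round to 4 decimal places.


Cov(X,Y) = 3.3750, Var(X) = 5.2500, Var(Y) = 9.6875
rho = Cov/(sqrt(VarX)*sqrt(VarY)) = 0.4732

0.4732


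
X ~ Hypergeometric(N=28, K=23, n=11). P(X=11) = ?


P(X=11) = C(23,11)*C(5,0) / C(28,11)
= 1352078*1 / 21474180
= 1352078/21474180 = 17/270

17/270


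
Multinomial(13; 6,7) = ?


13! = 6227020800
Denominator: 6!=720 * 7!=5040
Coefficient = 6227020800 / 3628800 = 1716

1716


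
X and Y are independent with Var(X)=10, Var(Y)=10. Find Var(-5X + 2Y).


Independence => Cov(X,Y)=0
Var(-5X + 2Y) = (-5)^2*Var(X) + 2^2*Var(Y)
= 25*10 + 4*10 = 290

290


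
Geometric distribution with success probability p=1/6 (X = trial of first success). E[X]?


For geometric (trials until first success), E[X] = 1/p = 1/(1/6) = 6

6


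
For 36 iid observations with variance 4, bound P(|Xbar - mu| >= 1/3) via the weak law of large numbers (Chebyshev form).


Var(Xbar) = Var(X)/n = 4/36
Chebyshev: P(|Xbar-mu| >= 1/3) <= Var(Xbar)/(1/3)^2 = (1/9)/(1/9) = 1

1


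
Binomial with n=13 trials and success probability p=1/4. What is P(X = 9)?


P(X=9) = C(13,9) * p^9 * (1-p)^4
= 715 * 1/262144 * 81/256
= 57915/67108864

57915/67108864


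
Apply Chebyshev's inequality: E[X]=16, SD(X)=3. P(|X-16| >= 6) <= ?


k = 6/3 = 2
Chebyshev: P(|X-mu| >= k*sigma) <= 1/k^2 = 1/2^2 = 1/4

1/4


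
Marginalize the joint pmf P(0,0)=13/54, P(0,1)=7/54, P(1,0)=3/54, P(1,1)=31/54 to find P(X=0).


P(X=0) = P(0,0)+P(0,1) = 13/54 + 7/54 = 20/54 = 10/27

10/27


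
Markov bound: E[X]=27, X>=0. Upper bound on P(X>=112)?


Markov: P(X >= a) <= E[X]/a
P(X >= 112) <= 27/112

27/112


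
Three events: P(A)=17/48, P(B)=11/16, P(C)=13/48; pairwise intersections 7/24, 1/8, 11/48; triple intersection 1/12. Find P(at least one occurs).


P(A∪B∪C) = P(A)+P(B)+P(C) - P(AB)-P(AC)-P(BC) + P(ABC)
= 17/48+11/16+13/48 - 7/24-1/8-11/48 + 1/12
= 3/4

3/4


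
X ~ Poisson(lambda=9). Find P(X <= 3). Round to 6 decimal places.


P(X<=3) = e^(-9)*9^0/0! + e^(-9)*9^1/1! + e^(-9)*9^2/2! + e^(-9)*9^3/3!
≈ 0.0001234098 + 0.0011106882 + 0.0049980971 + 0.0149942912
= 0.0212264863
≈ 0.021226

0.021226


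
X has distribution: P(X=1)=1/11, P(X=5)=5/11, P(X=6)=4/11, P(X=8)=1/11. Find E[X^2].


E[X^2] = sum(g(x)*P(x))
= 1*1/11 + 25*5/11 + 36*4/11 + 64*1/11
= 334/11

334/11


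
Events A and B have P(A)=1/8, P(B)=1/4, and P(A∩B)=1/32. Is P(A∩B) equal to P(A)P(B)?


P(A)*P(B) = 1/8*1/4 = 1/32
P(A∩B) = 1/32, which equals P(A)P(B), so independent

Yes, A and B are independent


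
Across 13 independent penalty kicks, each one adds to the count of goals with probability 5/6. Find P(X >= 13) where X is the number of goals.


P(X>=13) = P(X=13)
= 1220703125/13060694016
= 1220703125/13060694016

1220703125/13060694016


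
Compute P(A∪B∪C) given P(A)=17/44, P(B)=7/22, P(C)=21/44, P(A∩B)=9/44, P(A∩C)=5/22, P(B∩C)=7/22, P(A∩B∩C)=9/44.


P(A∪B∪C) = P(A)+P(B)+P(C) - P(AB)-P(AC)-P(BC) + P(ABC)
= 17/44+7/22+21/44 - 9/44-5/22-7/22 + 9/44
= 7/11

7/11


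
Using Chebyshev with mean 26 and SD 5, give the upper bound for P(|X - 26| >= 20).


k = 20/5 = 4
Chebyshev: P(|X-mu| >= k*sigma) <= 1/k^2 = 1/4^2 = 1/16

1/16


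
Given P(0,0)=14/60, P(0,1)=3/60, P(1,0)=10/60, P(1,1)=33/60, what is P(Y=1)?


P(Y=1) = P(0,1)+P(1,1) = 3/60 + 33/60 = 36/60 = 3/5

3/5


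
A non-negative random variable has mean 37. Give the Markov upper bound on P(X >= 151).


Markov: P(X >= a) <= E[X]/a
P(X >= 151) <= 37/151

37/151


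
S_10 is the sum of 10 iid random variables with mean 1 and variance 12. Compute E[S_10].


E[S_n] = n*E[X_1] = 10*1 = 10

10


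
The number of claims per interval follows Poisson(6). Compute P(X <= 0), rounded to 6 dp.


P(X<=0) = e^(-6)*6^0/0!
≈ 0.0024787522
≈ 0.002479

0.002479


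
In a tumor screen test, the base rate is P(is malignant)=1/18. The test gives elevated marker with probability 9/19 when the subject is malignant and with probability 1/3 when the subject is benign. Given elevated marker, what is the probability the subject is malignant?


P(A) = P(A|B)P(B) + P(A|B')P(B') = 9/19*1/18 + 1/3*17/18 = 175/513
P(B|A) = P(A|B)P(B)/P(A) = (1/38)/(175/513) = 27/350

27/350


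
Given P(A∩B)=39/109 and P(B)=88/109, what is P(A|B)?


P(A|B) = P(A∩B)/P(B) = (39/109)/(88/109) = 39/88

39/88


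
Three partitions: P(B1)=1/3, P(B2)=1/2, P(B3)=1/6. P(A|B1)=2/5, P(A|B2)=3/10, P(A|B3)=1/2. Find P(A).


P(A) = P(A|B1)P(B1) + P(A|B2)P(B2) + P(A|B3)P(B3)
= 2/5*1/3 + 3/10*1/2 + 1/2*1/6
= 2/15 + 3/20 + 1/12 = 11/30

11/30


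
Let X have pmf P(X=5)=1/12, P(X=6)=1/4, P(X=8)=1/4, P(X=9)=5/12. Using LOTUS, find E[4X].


E[4X] = sum(g(x)*P(x))
= 20*1/12 + 24*1/4 + 32*1/4 + 36*5/12
= 92/3

92/3


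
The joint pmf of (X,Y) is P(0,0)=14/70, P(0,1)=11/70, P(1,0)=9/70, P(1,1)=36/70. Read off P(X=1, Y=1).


Read from table: P(X=1, Y=1) = 36/70 = 18/35

18/35


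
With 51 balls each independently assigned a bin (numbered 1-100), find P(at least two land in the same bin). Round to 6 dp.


P(all different) = prod((100-i)/100 for i=0..50) = 0.000000
P(at least one match) = 1 - 0.000000 = 1.000000

1.000000


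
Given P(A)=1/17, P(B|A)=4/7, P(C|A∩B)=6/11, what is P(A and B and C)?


P(A∩B∩C) = P(A) * P(B|A) * P(C|A∩B)
= 1/17 * 4/7 * 6/11
= 4/119 * 6/11 = 24/1309

24/1309


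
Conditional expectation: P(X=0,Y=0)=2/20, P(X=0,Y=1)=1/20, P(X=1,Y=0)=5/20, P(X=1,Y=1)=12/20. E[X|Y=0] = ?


P(Y=0) = 7/20
E[X|Y=0] = (0*2 + 1*5)/7 = 5/7

5/7


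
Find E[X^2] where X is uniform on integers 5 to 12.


E[X^2] = (1/8) * sum(x^2 for x=5..12)
= 620/8 = 155/2

155/2


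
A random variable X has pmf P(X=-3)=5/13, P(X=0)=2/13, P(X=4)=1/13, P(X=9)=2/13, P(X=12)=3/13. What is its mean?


E[X] = sum(x * P(x))
= -3*5/13 + 0*2/13 + 4*1/13 + 9*2/13 + 12*3/13
= 43/13

43/13


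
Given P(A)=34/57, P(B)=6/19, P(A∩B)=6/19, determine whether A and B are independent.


P(A)*P(B) = 34/57*6/19 = 68/361
P(A∩B) = 6/19 != 68/361, so not independent

No, A and B are not independent


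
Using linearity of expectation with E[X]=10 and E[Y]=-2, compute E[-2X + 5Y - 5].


E[-2X + 5Y - 5] = -2*E[X] + 5*E[Y] - 5
= (-2)*(10) + (5)*(-2) + (-5)
= -20 - 10 - 5 = -35

-35
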